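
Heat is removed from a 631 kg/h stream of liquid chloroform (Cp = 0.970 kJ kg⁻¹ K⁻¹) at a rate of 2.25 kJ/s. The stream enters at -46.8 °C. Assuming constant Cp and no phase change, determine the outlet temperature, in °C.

T_out = -60.0 °C

Q = 2.25 kJ/s = 8100 kJ/h
ΔT = Q/(ṁ·Cp) = 8100/(631×0.970) = 13.234 K
T_out = -46.8 − 13.234 = -60.034 °C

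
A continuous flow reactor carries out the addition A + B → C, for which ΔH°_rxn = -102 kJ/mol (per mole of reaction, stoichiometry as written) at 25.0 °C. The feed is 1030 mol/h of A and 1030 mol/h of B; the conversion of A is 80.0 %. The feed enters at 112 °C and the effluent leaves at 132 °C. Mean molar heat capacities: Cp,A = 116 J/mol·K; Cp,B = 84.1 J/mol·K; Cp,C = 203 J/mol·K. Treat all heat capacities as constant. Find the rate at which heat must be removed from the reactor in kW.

Extent of reaction ξ = 0.800 × 1030 = 824 mol/h
Reaction term: ξ·ΔH°_rxn = 824 × -102 = -84048 kJ/h
Sensible, feed 112→25 °C: -17931 kJ/h
Outlet flows (mol/h): A 206, B 206, C 824
Sensible, products 25→132 °C: 22309 kJ/h
Q = ΔH = -79670 kJ/h = -22.131 kW
Heat removed = 22.131 kW

Q_out = 22.1 kW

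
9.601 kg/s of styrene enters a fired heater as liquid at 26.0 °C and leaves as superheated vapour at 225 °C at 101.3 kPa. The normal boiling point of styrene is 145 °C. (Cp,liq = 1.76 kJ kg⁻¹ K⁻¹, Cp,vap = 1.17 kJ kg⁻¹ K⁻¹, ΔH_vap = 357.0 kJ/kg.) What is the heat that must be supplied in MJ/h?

Q = 22800 MJ/h

liquid 26.0→145 °C: 209.44 kJ/kg
vaporisation at 145 °C: 357 kJ/kg
vapour 145→225 °C: 93.6 kJ/kg
Δh = 209.44 + 357 + 93.6 = 660.04 kJ/kg
Q = ṁ·Δh = 9.601 kg/s × 660.04 kJ/kg = 6337 kJ/s
|Q| = 6337 kW = 22813 MJ/h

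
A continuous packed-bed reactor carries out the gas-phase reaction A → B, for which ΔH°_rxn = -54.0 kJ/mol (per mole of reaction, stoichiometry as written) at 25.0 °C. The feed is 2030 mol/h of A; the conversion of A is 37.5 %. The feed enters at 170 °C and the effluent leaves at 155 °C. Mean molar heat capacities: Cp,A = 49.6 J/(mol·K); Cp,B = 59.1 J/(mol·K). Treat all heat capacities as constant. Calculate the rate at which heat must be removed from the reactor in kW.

Extent of reaction ξ = 0.375 × 2030 = 761.25 mol/h
Reaction term: ξ·ΔH°_rxn = 761.25 × -54.0 = -41108 kJ/h
Sensible, feed 170→25 °C: -14600 kJ/h
Outlet flows (mol/h): A 1268.8, B 761.25
Sensible, products 25→155 °C: 14030 kJ/h
Q = ΔH = -41678 kJ/h = -11.577 kW
Heat removed = 11.577 kW

Q_out = 11.6 kW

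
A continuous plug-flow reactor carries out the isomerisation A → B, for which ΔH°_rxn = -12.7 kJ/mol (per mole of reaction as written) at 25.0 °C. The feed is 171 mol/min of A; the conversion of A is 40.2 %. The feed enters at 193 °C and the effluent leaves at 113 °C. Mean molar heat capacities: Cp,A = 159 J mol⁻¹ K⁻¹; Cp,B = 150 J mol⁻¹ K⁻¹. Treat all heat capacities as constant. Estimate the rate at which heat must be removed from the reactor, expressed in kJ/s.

Q_out = 51.7 kJ/s

Extent of reaction ξ = 0.402 × 171 = 68.742 mol/min
Reaction term: ξ·ΔH°_rxn = 68.742 × -12.7 = -873.02 kJ/min
Sensible, feed 193→25 °C: -4567.8 kJ/min
Outlet flows (mol/min): A 102.26, B 68.742
Sensible, products 25→113 °C: 2338.2 kJ/min
Q = ΔH = -3102.6 kJ/min = -51.71 kW
Heat removed = 51.71 kJ/s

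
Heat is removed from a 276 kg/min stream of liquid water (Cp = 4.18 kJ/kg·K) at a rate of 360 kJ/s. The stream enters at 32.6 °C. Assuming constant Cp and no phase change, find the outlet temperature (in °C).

Q = 360 kJ/s = 21600 kJ/min
ΔT = Q/(ṁ·Cp) = 21600/(276×4.18) = 18.723 K
T_out = 32.6 − 18.723 = 13.877 °C

T_out = 13.9 °C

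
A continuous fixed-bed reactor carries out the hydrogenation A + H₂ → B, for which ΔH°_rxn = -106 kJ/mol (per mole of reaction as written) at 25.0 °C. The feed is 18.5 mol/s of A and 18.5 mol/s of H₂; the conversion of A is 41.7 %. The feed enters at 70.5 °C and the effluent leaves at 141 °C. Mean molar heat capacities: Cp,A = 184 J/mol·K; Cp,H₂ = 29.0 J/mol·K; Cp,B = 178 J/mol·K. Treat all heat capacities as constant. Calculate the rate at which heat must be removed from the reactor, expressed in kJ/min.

Q_out = 34300 kJ/min

Extent of reaction ξ = 0.417 × 18.5 = 7.7145 mol/s
Reaction term: ξ·ΔH°_rxn = 7.7145 × -106 = -817.74 kJ/s
Sensible, feed 70.5→25 °C: -179.29 kJ/s
Outlet flows (mol/s): A 10.786, H₂ 10.786, B 7.7145
Sensible, products 25→141 °C: 425.78 kJ/s
Q = ΔH = -571.25 kJ/s = -571.25 kW
Heat removed = 34275 kJ/min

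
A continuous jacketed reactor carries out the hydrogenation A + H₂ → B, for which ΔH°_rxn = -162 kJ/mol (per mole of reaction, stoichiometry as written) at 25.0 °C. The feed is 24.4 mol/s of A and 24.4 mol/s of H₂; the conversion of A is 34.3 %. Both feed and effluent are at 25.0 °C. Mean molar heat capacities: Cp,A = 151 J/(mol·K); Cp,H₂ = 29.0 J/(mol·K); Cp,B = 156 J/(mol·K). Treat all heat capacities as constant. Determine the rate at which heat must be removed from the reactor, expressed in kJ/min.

Extent of reaction ξ = 0.343 × 24.4 = 8.3692 mol/s
Reaction term: ξ·ΔH°_rxn = 8.3692 × -162 = -1355.8 kJ/s
Q = ΔH = -1355.8 kJ/s = -1355.8 kW
Heat removed = 81349 kJ/min

Q_out = 81300 kJ/min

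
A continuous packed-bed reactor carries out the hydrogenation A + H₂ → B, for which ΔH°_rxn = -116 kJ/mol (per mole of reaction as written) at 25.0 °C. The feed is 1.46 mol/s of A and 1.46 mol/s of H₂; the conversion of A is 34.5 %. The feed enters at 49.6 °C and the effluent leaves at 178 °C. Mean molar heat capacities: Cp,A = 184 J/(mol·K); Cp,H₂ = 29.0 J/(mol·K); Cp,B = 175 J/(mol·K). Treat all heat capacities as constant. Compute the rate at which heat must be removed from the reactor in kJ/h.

Extent of reaction ξ = 0.345 × 1.46 = 0.5037 mol/s
Reaction term: ξ·ΔH°_rxn = 0.5037 × -116 = -58.429 kJ/s
Sensible, feed 49.6→25 °C: -7.6501 kJ/s
Outlet flows (mol/s): A 0.9563, H₂ 0.9563, B 0.5037
Sensible, products 25→178 °C: 44.651 kJ/s
Q = ΔH = -21.428 kJ/s = -21.428 kW
Heat removed = 77140 kJ/h

Q_out = 77100 kJ/h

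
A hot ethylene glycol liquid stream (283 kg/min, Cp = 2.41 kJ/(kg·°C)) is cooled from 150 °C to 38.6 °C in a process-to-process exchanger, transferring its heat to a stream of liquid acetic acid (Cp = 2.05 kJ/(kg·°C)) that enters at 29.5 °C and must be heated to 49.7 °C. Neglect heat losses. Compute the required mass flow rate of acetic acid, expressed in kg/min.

Heat released by hot stream: Q = 283 × 2.41 × (150 − 38.6) = 75978 kJ/min
Energy balance on cold side (adiabatic exchanger): Q = ṁ_c·Cp_c·(T_c,out − T_c,in)
ṁ_c = 75978 / [2.05 × (49.7 − 29.5)] = 1834.8 kg/min

ṁ_c = 1830 kg/min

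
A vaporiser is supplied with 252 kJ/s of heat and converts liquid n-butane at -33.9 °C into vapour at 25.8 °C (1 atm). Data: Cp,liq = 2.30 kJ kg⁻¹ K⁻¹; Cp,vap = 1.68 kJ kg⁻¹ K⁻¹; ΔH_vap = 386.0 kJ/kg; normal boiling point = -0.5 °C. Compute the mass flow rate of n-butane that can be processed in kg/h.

ṁ = 1790 kg/h

Δh = 2.30×(-0.5−-33.9) + 386.0 + 1.68×(25.8−-0.5) = 507 kJ/kg
Q = 252 kJ/s = 252 kJ/s = 907200 kJ/h
ṁ = Q/Δh = 907200 / 507 = 1789.3 kg/h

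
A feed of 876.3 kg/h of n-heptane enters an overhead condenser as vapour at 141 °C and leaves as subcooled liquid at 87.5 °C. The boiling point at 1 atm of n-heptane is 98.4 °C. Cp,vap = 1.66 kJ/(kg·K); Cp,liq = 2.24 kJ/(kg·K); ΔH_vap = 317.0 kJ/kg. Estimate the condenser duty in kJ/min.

Q_c = 6020 kJ/min

vapour 141→98.4 °C: -70.716 kJ/kg
condensation at 98.4 °C: -317 kJ/kg
liquid 98.4→87.5 °C: -24.416 kJ/kg
Δh = -70.716 + -317 + -24.416 = -412.13 kJ/kg
Q = ṁ·Δh = 876.3 kg/h × -412.13 kJ/kg = -361150 kJ/h
|Q| = 100.32 kW = 6019.2 kJ/min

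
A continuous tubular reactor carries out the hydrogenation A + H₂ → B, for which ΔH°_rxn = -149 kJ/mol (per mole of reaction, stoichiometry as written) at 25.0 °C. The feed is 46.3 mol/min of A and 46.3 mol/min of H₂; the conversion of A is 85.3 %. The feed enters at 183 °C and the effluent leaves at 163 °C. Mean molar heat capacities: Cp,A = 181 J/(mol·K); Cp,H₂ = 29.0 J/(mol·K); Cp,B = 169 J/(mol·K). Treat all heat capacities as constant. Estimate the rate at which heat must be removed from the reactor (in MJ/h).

Extent of reaction ξ = 0.853 × 46.3 = 39.494 mol/min
Reaction term: ξ·ΔH°_rxn = 39.494 × -149 = -5884.6 kJ/min
Sensible, feed 183→25 °C: -1536.2 kJ/min
Outlet flows (mol/min): A 6.8061, H₂ 6.8061, B 39.494
Sensible, products 25→163 °C: 1118.3 kJ/min
Q = ΔH = -6302.5 kJ/min = -105.04 kW
Heat removed = 378.15 MJ/h

Q_out = 378 MJ/h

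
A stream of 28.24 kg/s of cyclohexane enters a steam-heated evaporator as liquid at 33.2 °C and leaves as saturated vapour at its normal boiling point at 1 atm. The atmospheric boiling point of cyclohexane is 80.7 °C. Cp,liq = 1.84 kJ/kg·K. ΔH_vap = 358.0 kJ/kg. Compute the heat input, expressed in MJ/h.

Q = 45300 MJ/h

liquid 33.2→80.7 °C: 87.4 kJ/kg
vaporisation at 80.7 °C: 358 kJ/kg
Δh = 87.4 + 358 = 445.4 kJ/kg
Q = ṁ·Δh = 28.24 kg/s × 445.4 kJ/kg = 12578 kJ/s
|Q| = 12578 kW = 45281 MJ/h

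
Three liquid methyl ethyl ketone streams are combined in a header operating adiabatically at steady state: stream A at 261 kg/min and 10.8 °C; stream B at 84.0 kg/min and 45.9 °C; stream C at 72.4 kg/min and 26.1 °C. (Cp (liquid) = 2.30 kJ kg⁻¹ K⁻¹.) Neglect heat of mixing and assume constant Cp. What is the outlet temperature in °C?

No heat crosses the boundary, so H_out = H_in.
Σ ṁᵢCp,ᵢTᵢ = 261×2.30×10.8 + 84.0×2.30×45.9 + 72.4×2.30×26.1 = 19697
Σ ṁᵢCp,ᵢ = 261×2.30 + 84.0×2.30 + 72.4×2.30 = 960.02
T_out = 19697 / 960.02 = 20.518 °C

T_out = 20.5 °C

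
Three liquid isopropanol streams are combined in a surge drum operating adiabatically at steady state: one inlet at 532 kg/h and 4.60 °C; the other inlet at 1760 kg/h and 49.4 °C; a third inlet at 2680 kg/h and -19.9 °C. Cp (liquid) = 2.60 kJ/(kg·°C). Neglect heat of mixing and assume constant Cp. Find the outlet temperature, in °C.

Energy balance with Q = 0: Σ ṁᵢCp,ᵢ(T_out − Tᵢ) = 0
T_out = Σ ṁᵢCp,ᵢTᵢ / Σ ṁᵢCp,ᵢ
      = 93754 / 12927 = 7.2525 °C

T_out = 7.25 °C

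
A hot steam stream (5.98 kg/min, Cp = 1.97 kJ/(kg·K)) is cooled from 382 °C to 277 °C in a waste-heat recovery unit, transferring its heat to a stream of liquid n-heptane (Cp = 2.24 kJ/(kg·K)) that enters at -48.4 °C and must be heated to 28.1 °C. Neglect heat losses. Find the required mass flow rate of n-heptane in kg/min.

ṁ_c = 7.22 kg/min

Heat released by hot stream: Q = 5.98 × 1.97 × (382 − 277) = 1237 kJ/min
Energy balance on cold side (adiabatic exchanger): Q = ṁ_c·Cp_c·(T_c,out − T_c,in)
ṁ_c = 1237 / [2.24 × (28.1 − -48.4)] = 7.2185 kg/min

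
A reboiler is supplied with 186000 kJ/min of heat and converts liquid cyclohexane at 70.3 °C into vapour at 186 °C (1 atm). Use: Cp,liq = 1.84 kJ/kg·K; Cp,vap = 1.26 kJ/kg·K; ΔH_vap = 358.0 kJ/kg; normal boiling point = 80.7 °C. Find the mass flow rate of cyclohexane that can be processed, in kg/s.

ṁ = 6.08 kg/s

Δh = 1.84×(80.7−70.3) + 358.0 + 1.26×(186−80.7) = 509.81 kJ/kg
Q = 186000 kJ/min = 3100 kJ/s = 3100 kJ/s
ṁ = Q/Δh = 3100 / 509.81 = 6.0806 kg/s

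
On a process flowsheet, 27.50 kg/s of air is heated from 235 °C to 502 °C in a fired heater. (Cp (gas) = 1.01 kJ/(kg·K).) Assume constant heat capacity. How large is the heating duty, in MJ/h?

Q = ṁ·Cp·ΔT = 27.50 × 1.01 × (502 − 235) = 7415.9 kJ/s
Heating duty = 26697 MJ/h

Q = 26700 MJ/h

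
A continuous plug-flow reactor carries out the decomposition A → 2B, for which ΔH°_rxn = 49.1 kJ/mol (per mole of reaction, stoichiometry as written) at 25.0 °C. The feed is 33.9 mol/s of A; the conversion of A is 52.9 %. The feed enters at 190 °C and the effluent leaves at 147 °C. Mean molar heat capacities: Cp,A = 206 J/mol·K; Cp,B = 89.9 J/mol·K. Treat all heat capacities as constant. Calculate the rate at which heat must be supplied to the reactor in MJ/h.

Extent of reaction ξ = 0.529 × 33.9 = 17.933 mol/s
Reaction term: ξ·ΔH°_rxn = 17.933 × 49.1 = 880.52 kJ/s
Sensible, feed 190→25 °C: -1152.3 kJ/s
Outlet flows (mol/s): A 15.967, B 35.866
Sensible, products 25→147 °C: 794.65 kJ/s
Q = ΔH = 522.91 kJ/s = 522.91 kW
Heat supplied = 1882.5 MJ/h

Q_in = 1880 MJ/h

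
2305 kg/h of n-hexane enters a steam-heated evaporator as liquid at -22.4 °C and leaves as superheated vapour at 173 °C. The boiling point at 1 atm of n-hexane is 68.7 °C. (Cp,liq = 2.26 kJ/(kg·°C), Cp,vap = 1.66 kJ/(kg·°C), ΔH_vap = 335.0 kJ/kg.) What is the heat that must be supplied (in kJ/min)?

Q = 27400 kJ/min

liquid -22.4→68.7 °C: 205.89 kJ/kg
vaporisation at 68.7 °C: 335 kJ/kg
vapour 68.7→173 °C: 173.14 kJ/kg
Δh = 205.89 + 335 + 173.14 = 714.02 kJ/kg
Q = ṁ·Δh = 2305 kg/h × 714.02 kJ/kg = 1.6458e+06 kJ/h
|Q| = 457.17 kW = 27430 kJ/min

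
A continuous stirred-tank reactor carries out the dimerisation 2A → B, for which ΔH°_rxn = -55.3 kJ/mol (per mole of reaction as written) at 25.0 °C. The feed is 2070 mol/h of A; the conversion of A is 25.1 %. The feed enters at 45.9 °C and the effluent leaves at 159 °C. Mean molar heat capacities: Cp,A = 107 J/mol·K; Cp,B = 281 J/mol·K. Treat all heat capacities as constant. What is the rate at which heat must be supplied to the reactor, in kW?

Q_in = 3.62 kW

Extent of reaction ξ = 0.251 × 2070 / 2 = 259.79 mol/h
Reaction term: ξ·ΔH°_rxn = 259.79 × -55.3 = -14366 kJ/h
Sensible, feed 45.9→25 °C: -4629.1 kJ/h
Outlet flows (mol/h): A 1550.4, B 259.79
Sensible, products 25→159 °C: 32012 kJ/h
Q = ΔH = 13017 kJ/h = 3.6158 kW
Heat supplied = 3.6158 kW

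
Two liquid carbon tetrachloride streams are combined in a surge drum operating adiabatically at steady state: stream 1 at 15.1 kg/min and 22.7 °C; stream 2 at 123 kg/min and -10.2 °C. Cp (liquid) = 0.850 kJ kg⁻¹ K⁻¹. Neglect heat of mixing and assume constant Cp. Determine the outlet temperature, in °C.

Adiabatic, steady state ⇒ Σ ṁᵢCp,ᵢ(T_out − Tᵢ) = 0
Σ ṁᵢCp,ᵢTᵢ = 15.1×0.850×22.7 + 123×0.850×-10.2 = -775.06
Σ ṁᵢCp,ᵢ = 15.1×0.850 + 123×0.850 = 117.38
T_out = -775.06 / 117.38 = -6.6027 °C

T_out = -6.60 °C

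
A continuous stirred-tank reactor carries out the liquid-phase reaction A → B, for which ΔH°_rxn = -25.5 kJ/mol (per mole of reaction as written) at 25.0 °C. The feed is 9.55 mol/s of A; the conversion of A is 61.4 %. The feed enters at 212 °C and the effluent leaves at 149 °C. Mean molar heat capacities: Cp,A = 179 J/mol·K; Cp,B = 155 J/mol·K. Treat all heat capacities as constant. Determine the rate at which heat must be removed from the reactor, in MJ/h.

Q_out = 989 MJ/h

Extent of reaction ξ = 0.614 × 9.55 = 5.8637 mol/s
Reaction term: ξ·ΔH°_rxn = 5.8637 × -25.5 = -149.52 kJ/s
Sensible, feed 212→25 °C: -319.67 kJ/s
Outlet flows (mol/s): A 3.6863, B 5.8637
Sensible, products 25→149 °C: 194.52 kJ/s
Q = ΔH = -274.67 kJ/s = -274.67 kW
Heat removed = 988.81 MJ/h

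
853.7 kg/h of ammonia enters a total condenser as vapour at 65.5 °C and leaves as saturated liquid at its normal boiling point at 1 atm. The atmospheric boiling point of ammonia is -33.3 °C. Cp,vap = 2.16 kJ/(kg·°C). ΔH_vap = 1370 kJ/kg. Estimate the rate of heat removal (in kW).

Q_c = 375 kW

vapour 65.5→-33.3 °C: -213.41 kJ/kg
condensation at -33.3 °C: -1370 kJ/kg
Δh = -213.41 + -1370 = -1583.4 kJ/kg
Q = ṁ·Δh = 853.7 kg/h × -1583.4 kJ/kg = -1.3518e+06 kJ/h
|Q| = 375.49 kW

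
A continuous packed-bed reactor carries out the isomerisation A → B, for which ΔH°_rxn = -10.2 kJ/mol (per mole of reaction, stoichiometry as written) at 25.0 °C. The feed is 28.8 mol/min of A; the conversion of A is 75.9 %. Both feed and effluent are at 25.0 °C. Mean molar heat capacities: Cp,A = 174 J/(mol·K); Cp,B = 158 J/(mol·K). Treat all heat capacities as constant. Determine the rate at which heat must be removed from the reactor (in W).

Q_out = 3720 W

Extent of reaction ξ = 0.759 × 28.8 = 21.859 mol/min
Reaction term: ξ·ΔH°_rxn = 21.859 × -10.2 = -222.96 kJ/min
Q = ΔH = -222.96 kJ/min = -3.7161 kW
Heat removed = 3716.1 W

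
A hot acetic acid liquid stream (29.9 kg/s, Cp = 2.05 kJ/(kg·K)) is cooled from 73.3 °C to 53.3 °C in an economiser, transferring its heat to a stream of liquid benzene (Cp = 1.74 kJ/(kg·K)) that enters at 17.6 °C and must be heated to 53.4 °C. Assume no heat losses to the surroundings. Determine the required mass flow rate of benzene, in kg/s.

ṁ_c = 19.7 kg/s

Heat released by hot stream: Q = 29.9 × 2.05 × (73.3 − 53.3) = 1225.9 kJ/s
Energy balance on cold side (adiabatic exchanger): Q = ṁ_c·Cp_c·(T_c,out − T_c,in)
ṁ_c = 1225.9 / [1.74 × (53.4 − 17.6)] = 19.68 kg/s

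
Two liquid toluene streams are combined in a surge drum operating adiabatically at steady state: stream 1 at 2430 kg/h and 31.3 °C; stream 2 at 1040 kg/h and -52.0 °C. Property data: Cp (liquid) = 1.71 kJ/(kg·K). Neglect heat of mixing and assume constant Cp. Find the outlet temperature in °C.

T_out = 6.33 °C

Energy balance with Q = 0: Σ ṁᵢCp,ᵢ(T_out − Tᵢ) = 0
Σ ṁᵢCp,ᵢTᵢ = 2430×1.71×31.3 + 1040×1.71×-52.0 = 37584
Σ ṁᵢCp,ᵢ = 2430×1.71 + 1040×1.71 = 5933.7
T_out = 37584 / 5933.7 = 6.334 °C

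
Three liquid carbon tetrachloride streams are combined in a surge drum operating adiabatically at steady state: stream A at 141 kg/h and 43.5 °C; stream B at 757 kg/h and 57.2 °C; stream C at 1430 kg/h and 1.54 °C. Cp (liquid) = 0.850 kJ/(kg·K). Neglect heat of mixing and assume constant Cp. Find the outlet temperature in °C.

Adiabatic, steady state ⇒ Σ ṁᵢCp,ᵢ(T_out − Tᵢ) = 0
T_out = Σ ṁᵢCp,ᵢTᵢ / Σ ṁᵢCp,ᵢ
      = 43891 / 1978.8 = 22.18 °C

T_out = 22.2 °C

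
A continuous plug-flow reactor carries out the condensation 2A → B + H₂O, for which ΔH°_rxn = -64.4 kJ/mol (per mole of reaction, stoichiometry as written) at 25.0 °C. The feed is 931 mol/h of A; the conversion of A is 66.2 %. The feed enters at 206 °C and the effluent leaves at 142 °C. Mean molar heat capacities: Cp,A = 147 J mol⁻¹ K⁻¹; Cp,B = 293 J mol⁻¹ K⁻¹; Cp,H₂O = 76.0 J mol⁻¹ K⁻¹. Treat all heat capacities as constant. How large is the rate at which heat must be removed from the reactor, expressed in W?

Q_out = 7190 W

Extent of reaction ξ = 0.662 × 931 / 2 = 308.16 mol/h
Reaction term: ξ·ΔH°_rxn = 308.16 × -64.4 = -19846 kJ/h
Sensible, feed 206→25 °C: -24771 kJ/h
Outlet flows (mol/h): A 314.68, B 308.16, H₂O 308.16
Sensible, products 25→142 °C: 18716 kJ/h
Q = ΔH = -25900 kJ/h = -7.1945 kW
Heat removed = 7194.5 W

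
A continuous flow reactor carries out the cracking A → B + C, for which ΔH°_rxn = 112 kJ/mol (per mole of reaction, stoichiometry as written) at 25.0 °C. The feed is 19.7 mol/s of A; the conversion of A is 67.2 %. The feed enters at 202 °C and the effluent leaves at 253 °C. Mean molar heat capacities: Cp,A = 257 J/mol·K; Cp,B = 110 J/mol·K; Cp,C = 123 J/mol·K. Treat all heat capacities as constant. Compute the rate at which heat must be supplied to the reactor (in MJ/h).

Extent of reaction ξ = 0.672 × 19.7 = 13.238 mol/s
Reaction term: ξ·ΔH°_rxn = 13.238 × 112 = 1482.7 kJ/s
Sensible, feed 202→25 °C: -896.13 kJ/s
Outlet flows (mol/s): A 6.4616, B 13.238, C 13.238
Sensible, products 25→253 °C: 1081.9 kJ/s
Q = ΔH = 1668.5 kJ/s = 1668.5 kW
Heat supplied = 6006.5 MJ/h

Q_in = 6010 MJ/h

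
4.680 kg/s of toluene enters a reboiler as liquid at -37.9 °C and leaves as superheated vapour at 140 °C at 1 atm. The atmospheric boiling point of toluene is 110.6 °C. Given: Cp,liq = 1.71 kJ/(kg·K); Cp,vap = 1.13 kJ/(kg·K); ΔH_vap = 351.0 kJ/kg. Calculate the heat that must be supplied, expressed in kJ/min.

liquid -37.9→110.6 °C: 253.94 kJ/kg
vaporisation at 110.6 °C: 351 kJ/kg
vapour 110.6→140 °C: 33.222 kJ/kg
Δh = 253.94 + 351 + 33.222 = 638.16 kJ/kg
Q = ṁ·Δh = 4.680 kg/s × 638.16 kJ/kg = 2986.6 kJ/s
|Q| = 2986.6 kW = 179190 kJ/min

Q = 179000 kJ/min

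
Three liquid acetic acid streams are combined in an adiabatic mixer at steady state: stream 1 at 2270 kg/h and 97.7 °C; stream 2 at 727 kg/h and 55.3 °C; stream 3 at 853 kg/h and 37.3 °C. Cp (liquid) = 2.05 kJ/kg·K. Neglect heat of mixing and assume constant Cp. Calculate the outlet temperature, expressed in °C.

T_out = 76.3 °C

Adiabatic, steady state ⇒ Σ ṁᵢCp,ᵢ(T_out − Tᵢ) = 0
Σ ṁᵢCp,ᵢTᵢ = 2270×2.05×97.7 + 727×2.05×55.3 + 853×2.05×37.3 = 602290
Σ ṁᵢCp,ᵢ = 2270×2.05 + 727×2.05 + 853×2.05 = 7892.5
T_out = 602290 / 7892.5 = 76.311 °C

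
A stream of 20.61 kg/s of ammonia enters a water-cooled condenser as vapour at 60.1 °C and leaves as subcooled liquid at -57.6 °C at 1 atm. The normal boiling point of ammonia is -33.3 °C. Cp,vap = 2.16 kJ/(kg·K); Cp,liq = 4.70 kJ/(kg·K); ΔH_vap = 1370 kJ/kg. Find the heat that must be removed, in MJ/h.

vapour 60.1→-33.3 °C: -201.74 kJ/kg
condensation at -33.3 °C: -1370 kJ/kg
liquid -33.3→-57.6 °C: -114.21 kJ/kg
Δh = -201.74 + -1370 + -114.21 = -1686 kJ/kg
Q = ṁ·Δh = 20.61 kg/s × -1686 kJ/kg = -34748 kJ/s
|Q| = 34748 kW = 125090 MJ/h

Q_c = 125000 MJ/h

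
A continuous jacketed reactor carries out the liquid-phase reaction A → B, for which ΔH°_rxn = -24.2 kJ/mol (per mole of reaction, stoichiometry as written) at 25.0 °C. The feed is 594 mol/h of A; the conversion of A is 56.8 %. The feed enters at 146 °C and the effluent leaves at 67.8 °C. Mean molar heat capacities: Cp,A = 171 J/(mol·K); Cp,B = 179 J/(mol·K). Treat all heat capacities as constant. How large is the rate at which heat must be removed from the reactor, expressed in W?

Q_out = 4440 W

Extent of reaction ξ = 0.568 × 594 = 337.39 mol/h
Reaction term: ξ·ΔH°_rxn = 337.39 × -24.2 = -8164.9 kJ/h
Sensible, feed 146→25 °C: -12290 kJ/h
Outlet flows (mol/h): A 256.61, B 337.39
Sensible, products 25→67.8 °C: 4462.9 kJ/h
Q = ΔH = -15992 kJ/h = -4.4423 kW
Heat removed = 4442.3 W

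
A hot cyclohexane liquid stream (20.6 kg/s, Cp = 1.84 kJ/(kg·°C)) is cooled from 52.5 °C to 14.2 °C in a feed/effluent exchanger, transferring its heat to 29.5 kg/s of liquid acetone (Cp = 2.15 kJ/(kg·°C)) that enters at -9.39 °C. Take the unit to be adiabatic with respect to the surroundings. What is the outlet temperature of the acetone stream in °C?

Heat released by hot stream: Q = 20.6 × 1.84 × (52.5 − 14.2) = 1451.7 kJ/s
Energy balance on cold side (adiabatic exchanger): Q = ṁ_c·Cp_c·(T_c,out − T_c,in)
T_c,out = -9.39 + 1451.7/(29.5 × 2.15) = 13.499 °C

T_c,out = 13.5 °C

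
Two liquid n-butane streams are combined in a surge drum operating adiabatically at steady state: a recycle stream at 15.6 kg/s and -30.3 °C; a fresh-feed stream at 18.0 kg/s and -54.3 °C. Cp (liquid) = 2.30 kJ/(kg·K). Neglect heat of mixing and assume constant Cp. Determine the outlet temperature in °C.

No heat crosses the boundary, so H_out = H_in.
Σ ṁᵢCp,ᵢTᵢ = 15.6×2.30×-30.3 + 18.0×2.30×-54.3 = -3335.2
Σ ṁᵢCp,ᵢ = 15.6×2.30 + 18.0×2.30 = 77.28
T_out = -3335.2 / 77.28 = -43.157 °C

T_out = -43.2 °C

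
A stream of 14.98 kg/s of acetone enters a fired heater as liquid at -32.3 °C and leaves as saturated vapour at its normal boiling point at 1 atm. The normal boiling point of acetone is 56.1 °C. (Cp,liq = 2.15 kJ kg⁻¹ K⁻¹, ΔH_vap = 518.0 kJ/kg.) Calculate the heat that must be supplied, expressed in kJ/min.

liquid -32.3→56.1 °C: 190.06 kJ/kg
vaporisation at 56.1 °C: 518 kJ/kg
Δh = 190.06 + 518 = 708.06 kJ/kg
Q = ṁ·Δh = 14.98 kg/s × 708.06 kJ/kg = 10607 kJ/s
|Q| = 10607 kW = 636400 kJ/min

Q = 636000 kJ/min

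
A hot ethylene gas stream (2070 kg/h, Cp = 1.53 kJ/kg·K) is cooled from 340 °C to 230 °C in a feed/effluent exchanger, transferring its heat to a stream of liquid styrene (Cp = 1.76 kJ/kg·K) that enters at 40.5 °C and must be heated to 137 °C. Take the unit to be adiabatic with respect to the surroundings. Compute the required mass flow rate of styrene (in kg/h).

Heat released by hot stream: Q = 2070 × 1.53 × (340 − 230) = 348380 kJ/h
Energy balance on cold side (adiabatic exchanger): Q = ṁ_c·Cp_c·(T_c,out − T_c,in)
ṁ_c = 348380 / [1.76 × (137 − 40.5)] = 2051.2 kg/h

ṁ_c = 2050 kg/h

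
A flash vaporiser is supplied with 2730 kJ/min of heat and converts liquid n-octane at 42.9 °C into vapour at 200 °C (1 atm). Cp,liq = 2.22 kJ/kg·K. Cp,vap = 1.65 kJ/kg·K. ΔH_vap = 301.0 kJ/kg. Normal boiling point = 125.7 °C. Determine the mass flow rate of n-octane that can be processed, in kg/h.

Δh = 2.22×(125.7−42.9) + 301.0 + 1.65×(200−125.7) = 607.41 kJ/kg
Q = 2730 kJ/min = 45.5 kJ/s = 163800 kJ/h
ṁ = Q/Δh = 163800 / 607.41 = 269.67 kg/h

ṁ = 270 kg/h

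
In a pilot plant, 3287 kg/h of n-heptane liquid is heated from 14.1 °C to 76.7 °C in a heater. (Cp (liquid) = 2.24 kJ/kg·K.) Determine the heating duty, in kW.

Q = 128 kW

Q = ṁ·Cp·ΔT = 3287 × 2.24 × (76.7 − 14.1) = 460920 kJ/h
Converting: 460920 / 3600 s = 128.03 kW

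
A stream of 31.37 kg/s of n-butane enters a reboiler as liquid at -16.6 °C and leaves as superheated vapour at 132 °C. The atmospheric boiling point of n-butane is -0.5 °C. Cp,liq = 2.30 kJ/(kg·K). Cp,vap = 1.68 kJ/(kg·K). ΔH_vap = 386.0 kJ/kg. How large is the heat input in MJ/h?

liquid -16.6→-0.5 °C: 37.03 kJ/kg
vaporisation at -0.5 °C: 386 kJ/kg
vapour -0.5→132 °C: 222.6 kJ/kg
Δh = 37.03 + 386 + 222.6 = 645.63 kJ/kg
Q = ṁ·Δh = 31.37 kg/s × 645.63 kJ/kg = 20253 kJ/s
|Q| = 20253 kW = 72912 MJ/h

Q = 72900 MJ/h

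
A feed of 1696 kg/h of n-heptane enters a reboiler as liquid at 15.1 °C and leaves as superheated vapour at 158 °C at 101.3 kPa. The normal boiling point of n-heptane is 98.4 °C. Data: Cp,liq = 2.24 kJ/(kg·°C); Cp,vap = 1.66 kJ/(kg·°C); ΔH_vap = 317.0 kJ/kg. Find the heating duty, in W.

liquid 15.1→98.4 °C: 186.59 kJ/kg
vaporisation at 98.4 °C: 317 kJ/kg
vapour 98.4→158 °C: 98.936 kJ/kg
Δh = 186.59 + 317 + 98.936 = 602.53 kJ/kg
Q = ṁ·Δh = 1696 kg/h × 602.53 kJ/kg = 1.0219e+06 kJ/h
|Q| = 283.86 kW = 283860 W

Q = 284000 W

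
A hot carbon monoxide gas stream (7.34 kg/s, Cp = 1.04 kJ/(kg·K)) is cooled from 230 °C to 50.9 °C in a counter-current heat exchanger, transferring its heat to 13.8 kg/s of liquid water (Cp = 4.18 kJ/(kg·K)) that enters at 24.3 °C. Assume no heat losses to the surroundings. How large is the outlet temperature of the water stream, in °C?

Heat released by hot stream: Q = 7.34 × 1.04 × (230 − 50.9) = 1367.2 kJ/s
Energy balance on cold side (adiabatic exchanger): Q = ṁ_c·Cp_c·(T_c,out − T_c,in)
T_c,out = 24.3 + 1367.2/(13.8 × 4.18) = 48.001 °C

T_c,out = 48.0 °C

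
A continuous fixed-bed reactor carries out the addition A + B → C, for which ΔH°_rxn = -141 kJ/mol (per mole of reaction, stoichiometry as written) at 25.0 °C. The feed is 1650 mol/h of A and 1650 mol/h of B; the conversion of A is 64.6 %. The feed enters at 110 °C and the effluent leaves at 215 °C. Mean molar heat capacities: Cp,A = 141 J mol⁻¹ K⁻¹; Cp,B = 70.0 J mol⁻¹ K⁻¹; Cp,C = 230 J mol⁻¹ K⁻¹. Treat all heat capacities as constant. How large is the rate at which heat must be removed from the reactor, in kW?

Extent of reaction ξ = 0.646 × 1650 = 1065.9 mol/h
Reaction term: ξ·ΔH°_rxn = 1065.9 × -141 = -150290 kJ/h
Sensible, feed 110→25 °C: -29593 kJ/h
Outlet flows (mol/h): A 584.1, B 584.1, C 1065.9
Sensible, products 25→215 °C: 69996 kJ/h
Q = ΔH = -109890 kJ/h = -30.525 kW
Heat removed = 30.525 kW

Q_out = 30.5 kW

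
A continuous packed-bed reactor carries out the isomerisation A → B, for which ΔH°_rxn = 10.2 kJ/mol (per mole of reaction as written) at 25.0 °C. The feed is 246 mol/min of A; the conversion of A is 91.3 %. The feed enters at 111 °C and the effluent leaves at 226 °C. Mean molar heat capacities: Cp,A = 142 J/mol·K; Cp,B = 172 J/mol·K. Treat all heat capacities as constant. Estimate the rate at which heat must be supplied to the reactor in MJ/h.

Q_in = 460 MJ/h

Extent of reaction ξ = 0.913 × 246 = 224.6 mol/min
Reaction term: ξ·ΔH°_rxn = 224.6 × 10.2 = 2290.9 kJ/min
Sensible, feed 111→25 °C: -3004.2 kJ/min
Outlet flows (mol/min): A 21.402, B 224.6
Sensible, products 25→226 °C: 8375.7 kJ/min
Q = ΔH = 7662.4 kJ/min = 127.71 kW
Heat supplied = 459.74 MJ/h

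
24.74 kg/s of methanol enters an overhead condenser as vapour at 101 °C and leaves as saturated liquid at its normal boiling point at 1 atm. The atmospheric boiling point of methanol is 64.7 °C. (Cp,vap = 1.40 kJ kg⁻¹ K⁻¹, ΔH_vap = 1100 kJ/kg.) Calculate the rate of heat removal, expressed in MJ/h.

Q_c = 102000 MJ/h

vapour 101→64.7 °C: -50.82 kJ/kg
condensation at 64.7 °C: -1100 kJ/kg
Δh = -50.82 + -1100 = -1150.8 kJ/kg
Q = ṁ·Δh = 24.74 kg/s × -1150.8 kJ/kg = -28471 kJ/s
|Q| = 28471 kW = 102500 MJ/h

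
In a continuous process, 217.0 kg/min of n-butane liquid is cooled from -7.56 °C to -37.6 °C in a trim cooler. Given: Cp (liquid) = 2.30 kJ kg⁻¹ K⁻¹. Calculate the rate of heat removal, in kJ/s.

Q_c = 250 kJ/s

Q = ṁ·Cp·ΔT = 217.0 × 2.30 × (-37.6 − -7.56) = -14993 kJ/min
Converting: 14993 / 60 s = 249.88 kW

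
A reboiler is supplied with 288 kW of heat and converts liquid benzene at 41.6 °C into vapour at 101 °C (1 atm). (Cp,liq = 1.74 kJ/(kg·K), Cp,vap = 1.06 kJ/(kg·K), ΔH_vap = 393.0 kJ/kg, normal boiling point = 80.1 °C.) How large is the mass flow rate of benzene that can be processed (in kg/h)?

ṁ = 2150 kg/h

Δh = 1.74×(80.1−41.6) + 393.0 + 1.06×(101−80.1) = 482.14 kJ/kg
Q = 288 kW = 288 kJ/s = 1.0368e+06 kJ/h
ṁ = Q/Δh = 1.0368e+06 / 482.14 = 2150.4 kg/h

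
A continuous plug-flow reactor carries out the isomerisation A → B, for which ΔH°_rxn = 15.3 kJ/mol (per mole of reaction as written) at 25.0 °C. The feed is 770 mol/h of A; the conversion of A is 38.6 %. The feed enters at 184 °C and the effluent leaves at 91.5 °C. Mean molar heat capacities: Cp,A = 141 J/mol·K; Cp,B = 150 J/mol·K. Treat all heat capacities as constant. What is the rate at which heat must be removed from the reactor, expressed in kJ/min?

Extent of reaction ξ = 0.386 × 770 = 297.22 mol/h
Reaction term: ξ·ΔH°_rxn = 297.22 × 15.3 = 4547.5 kJ/h
Sensible, feed 184→25 °C: -17263 kJ/h
Outlet flows (mol/h): A 472.78, B 297.22
Sensible, products 25→91.5 °C: 7397.8 kJ/h
Q = ΔH = -5317.4 kJ/h = -1.477 kW
Heat removed = 88.623 kJ/min

Q_out = 88.6 kJ/min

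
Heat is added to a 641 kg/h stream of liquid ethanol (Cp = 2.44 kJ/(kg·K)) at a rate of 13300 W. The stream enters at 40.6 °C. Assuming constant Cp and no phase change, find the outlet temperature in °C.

T_out = 71.2 °C

Q = 13300 W = 47880 kJ/h
ΔT = Q/(ṁ·Cp) = 47880/(641×2.44) = 30.613 K
T_out = 40.6 + 30.613 = 71.213 °C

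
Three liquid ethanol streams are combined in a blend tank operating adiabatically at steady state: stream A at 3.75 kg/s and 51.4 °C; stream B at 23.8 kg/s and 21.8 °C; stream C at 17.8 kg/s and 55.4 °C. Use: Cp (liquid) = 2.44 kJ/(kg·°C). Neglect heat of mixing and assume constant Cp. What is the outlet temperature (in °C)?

T_out = 37.4 °C

No heat crosses the boundary, so H_out = H_in.
T_out = Σ ṁᵢCp,ᵢTᵢ / Σ ṁᵢCp,ᵢ
      = 4142.4 / 110.65 = 37.436 °C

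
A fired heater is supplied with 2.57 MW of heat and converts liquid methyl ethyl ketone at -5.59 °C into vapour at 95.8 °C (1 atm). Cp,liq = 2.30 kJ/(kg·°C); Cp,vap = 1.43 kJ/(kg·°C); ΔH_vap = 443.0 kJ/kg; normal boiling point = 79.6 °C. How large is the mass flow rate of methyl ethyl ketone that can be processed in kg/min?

ṁ = 233 kg/min

Δh = 2.30×(79.6−-5.59) + 443.0 + 1.43×(95.8−79.6) = 662.1 kJ/kg
Q = 2.57 MW = 2570 kJ/s = 154200 kJ/min
ṁ = Q/Δh = 154200 / 662.1 = 232.89 kg/min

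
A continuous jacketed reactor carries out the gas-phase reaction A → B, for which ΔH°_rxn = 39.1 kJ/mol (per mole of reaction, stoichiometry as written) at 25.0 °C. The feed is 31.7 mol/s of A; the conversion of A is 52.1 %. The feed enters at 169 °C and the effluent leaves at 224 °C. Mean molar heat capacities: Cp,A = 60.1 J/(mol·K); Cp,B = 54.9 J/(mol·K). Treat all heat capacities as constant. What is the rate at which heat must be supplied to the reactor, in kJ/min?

Extent of reaction ξ = 0.521 × 31.7 = 16.516 mol/s
Reaction term: ξ·ΔH°_rxn = 16.516 × 39.1 = 645.76 kJ/s
Sensible, feed 169→25 °C: -274.34 kJ/s
Outlet flows (mol/s): A 15.184, B 16.516
Sensible, products 25→224 °C: 362.04 kJ/s
Q = ΔH = 733.46 kJ/s = 733.46 kW
Heat supplied = 44007 kJ/min

Q_in = 44000 kJ/min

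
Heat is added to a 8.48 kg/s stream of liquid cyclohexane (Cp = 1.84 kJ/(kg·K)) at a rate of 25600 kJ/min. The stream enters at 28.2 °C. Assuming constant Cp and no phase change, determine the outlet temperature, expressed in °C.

Q = 25600 kJ/min = 426.67 kJ/s
ΔT = Q/(ṁ·Cp) = 426.67/(8.48×1.84) = 27.345 K
T_out = 28.2 + 27.345 = 55.545 °C

T_out = 55.5 °C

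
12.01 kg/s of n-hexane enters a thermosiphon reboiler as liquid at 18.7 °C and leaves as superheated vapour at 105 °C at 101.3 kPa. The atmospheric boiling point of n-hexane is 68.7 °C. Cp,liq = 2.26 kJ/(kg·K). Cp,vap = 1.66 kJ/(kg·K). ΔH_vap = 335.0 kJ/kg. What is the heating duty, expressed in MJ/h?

liquid 18.7→68.7 °C: 113 kJ/kg
vaporisation at 68.7 °C: 335 kJ/kg
vapour 68.7→105 °C: 60.258 kJ/kg
Δh = 113 + 335 + 60.258 = 508.26 kJ/kg
Q = ṁ·Δh = 12.01 kg/s × 508.26 kJ/kg = 6104.2 kJ/s
|Q| = 6104.2 kW = 21975 MJ/h

Q = 22000 MJ/h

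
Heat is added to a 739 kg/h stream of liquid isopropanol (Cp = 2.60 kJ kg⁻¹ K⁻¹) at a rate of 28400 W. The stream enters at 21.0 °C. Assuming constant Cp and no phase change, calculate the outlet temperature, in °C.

Q = 28400 W = 102240 kJ/h
ΔT = Q/(ṁ·Cp) = 102240/(739×2.60) = 53.211 K
T_out = 21.0 + 53.211 = 74.211 °C

T_out = 74.2 °C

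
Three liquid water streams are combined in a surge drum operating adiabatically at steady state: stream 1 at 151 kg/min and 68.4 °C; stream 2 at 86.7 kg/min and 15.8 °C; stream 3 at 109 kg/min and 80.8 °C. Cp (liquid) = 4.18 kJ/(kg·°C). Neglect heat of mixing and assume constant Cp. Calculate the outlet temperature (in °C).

Energy balance with Q = 0: Σ ṁᵢCp,ᵢ(T_out − Tᵢ) = 0
T_out = Σ ṁᵢCp,ᵢTᵢ / Σ ṁᵢCp,ᵢ
      = 85713 / 1449.2 = 59.145 °C

T_out = 59.1 °C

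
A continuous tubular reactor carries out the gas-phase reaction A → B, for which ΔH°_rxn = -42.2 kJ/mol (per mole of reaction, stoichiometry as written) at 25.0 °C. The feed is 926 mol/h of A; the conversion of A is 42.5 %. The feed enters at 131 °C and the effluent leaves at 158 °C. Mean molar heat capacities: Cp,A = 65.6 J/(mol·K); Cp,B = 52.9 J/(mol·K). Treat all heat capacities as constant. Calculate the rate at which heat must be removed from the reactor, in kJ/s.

Q_out = 4.34 kJ/s

Extent of reaction ξ = 0.425 × 926 = 393.55 mol/h
Reaction term: ξ·ΔH°_rxn = 393.55 × -42.2 = -16608 kJ/h
Sensible, feed 131→25 °C: -6439 kJ/h
Outlet flows (mol/h): A 532.45, B 393.55
Sensible, products 25→158 °C: 7414.4 kJ/h
Q = ΔH = -15632 kJ/h = -4.3423 kW
Heat removed = 4.3423 kJ/s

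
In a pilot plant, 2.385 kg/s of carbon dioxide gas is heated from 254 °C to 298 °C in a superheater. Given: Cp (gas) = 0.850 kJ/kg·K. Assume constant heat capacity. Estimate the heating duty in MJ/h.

Q = 321 MJ/h

Q = ṁ·Cp·ΔT = 2.385 × 0.850 × (298 − 254) = 89.199 kJ/s
Heating duty = 321.12 MJ/h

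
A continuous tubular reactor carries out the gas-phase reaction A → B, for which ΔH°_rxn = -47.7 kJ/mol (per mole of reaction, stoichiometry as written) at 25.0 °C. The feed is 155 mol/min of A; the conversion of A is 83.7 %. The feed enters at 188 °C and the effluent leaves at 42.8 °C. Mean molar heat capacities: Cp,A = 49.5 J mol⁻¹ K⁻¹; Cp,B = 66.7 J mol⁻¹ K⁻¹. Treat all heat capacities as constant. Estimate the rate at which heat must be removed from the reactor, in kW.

Q_out = 121 kW

Extent of reaction ξ = 0.837 × 155 = 129.73 mol/min
Reaction term: ξ·ΔH°_rxn = 129.73 × -47.7 = -6188.4 kJ/min
Sensible, feed 188→25 °C: -1250.6 kJ/min
Outlet flows (mol/min): A 25.265, B 129.73
Sensible, products 25→42.8 °C: 176.29 kJ/min
Q = ΔH = -7262.7 kJ/min = -121.04 kW
Heat removed = 121.04 kW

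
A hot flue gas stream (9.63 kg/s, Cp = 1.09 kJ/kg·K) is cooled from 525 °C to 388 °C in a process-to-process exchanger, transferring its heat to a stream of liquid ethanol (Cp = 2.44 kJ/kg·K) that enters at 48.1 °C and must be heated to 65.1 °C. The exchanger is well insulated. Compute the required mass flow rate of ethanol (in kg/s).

ṁ_c = 34.7 kg/s

Heat released by hot stream: Q = 9.63 × 1.09 × (525 − 388) = 1438 kJ/s
Energy balance on cold side (adiabatic exchanger): Q = ṁ_c·Cp_c·(T_c,out − T_c,in)
ṁ_c = 1438 / [2.44 × (65.1 − 48.1)] = 34.668 kg/s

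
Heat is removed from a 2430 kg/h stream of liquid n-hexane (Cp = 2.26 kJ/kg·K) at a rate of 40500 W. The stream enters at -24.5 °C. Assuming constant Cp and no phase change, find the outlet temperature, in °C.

Q = 40500 W = 145800 kJ/h
ΔT = Q/(ṁ·Cp) = 145800/(2430×2.26) = 26.549 K
T_out = -24.5 − 26.549 = -51.049 °C

T_out = -51.0 °C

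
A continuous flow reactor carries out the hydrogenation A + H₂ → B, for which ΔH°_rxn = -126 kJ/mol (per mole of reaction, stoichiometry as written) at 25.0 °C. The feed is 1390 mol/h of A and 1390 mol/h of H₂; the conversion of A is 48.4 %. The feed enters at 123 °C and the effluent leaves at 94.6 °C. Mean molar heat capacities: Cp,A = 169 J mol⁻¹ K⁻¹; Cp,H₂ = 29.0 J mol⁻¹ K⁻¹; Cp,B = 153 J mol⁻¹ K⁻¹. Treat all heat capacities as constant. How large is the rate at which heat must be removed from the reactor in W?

Extent of reaction ξ = 0.484 × 1390 = 672.76 mol/h
Reaction term: ξ·ΔH°_rxn = 672.76 × -126 = -84768 kJ/h
Sensible, feed 123→25 °C: -26972 kJ/h
Outlet flows (mol/h): A 717.24, H₂ 717.24, B 672.76
Sensible, products 25→94.6 °C: 17048 kJ/h
Q = ΔH = -94691 kJ/h = -26.303 kW
Heat removed = 26303 W

Q_out = 26300 W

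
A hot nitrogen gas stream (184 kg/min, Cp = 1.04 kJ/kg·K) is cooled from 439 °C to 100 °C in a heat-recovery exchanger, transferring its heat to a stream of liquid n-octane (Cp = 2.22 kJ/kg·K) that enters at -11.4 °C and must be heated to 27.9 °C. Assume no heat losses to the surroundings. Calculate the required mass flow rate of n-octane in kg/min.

ṁ_c = 744 kg/min

Heat released by hot stream: Q = 184 × 1.04 × (439 − 100) = 64871 kJ/min
Energy balance on cold side (adiabatic exchanger): Q = ṁ_c·Cp_c·(T_c,out − T_c,in)
ṁ_c = 64871 / [2.22 × (27.9 − -11.4)] = 743.54 kg/min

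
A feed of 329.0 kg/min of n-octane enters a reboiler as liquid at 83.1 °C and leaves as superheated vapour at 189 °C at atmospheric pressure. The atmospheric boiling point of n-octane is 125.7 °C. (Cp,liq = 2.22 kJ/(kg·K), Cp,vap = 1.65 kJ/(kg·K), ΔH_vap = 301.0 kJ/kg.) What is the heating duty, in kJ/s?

Q = 2740 kJ/s

liquid 83.1→125.7 °C: 94.572 kJ/kg
vaporisation at 125.7 °C: 301 kJ/kg
vapour 125.7→189 °C: 104.44 kJ/kg
Δh = 94.572 + 301 + 104.44 = 500.02 kJ/kg
Q = ṁ·Δh = 329.0 kg/min × 500.02 kJ/kg = 164510 kJ/min
|Q| = 2741.8 kW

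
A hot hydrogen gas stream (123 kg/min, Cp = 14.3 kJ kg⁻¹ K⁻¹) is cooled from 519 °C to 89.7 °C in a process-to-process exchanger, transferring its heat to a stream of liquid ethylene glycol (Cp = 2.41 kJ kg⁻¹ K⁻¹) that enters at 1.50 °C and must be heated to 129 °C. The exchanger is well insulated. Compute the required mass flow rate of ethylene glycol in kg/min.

ṁ_c = 2460 kg/min

Heat released by hot stream: Q = 123 × 14.3 × (519 − 89.7) = 755100 kJ/min
Energy balance on cold side (adiabatic exchanger): Q = ṁ_c·Cp_c·(T_c,out − T_c,in)
ṁ_c = 755100 / [2.41 × (129 − 1.50)] = 2457.4 kg/min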